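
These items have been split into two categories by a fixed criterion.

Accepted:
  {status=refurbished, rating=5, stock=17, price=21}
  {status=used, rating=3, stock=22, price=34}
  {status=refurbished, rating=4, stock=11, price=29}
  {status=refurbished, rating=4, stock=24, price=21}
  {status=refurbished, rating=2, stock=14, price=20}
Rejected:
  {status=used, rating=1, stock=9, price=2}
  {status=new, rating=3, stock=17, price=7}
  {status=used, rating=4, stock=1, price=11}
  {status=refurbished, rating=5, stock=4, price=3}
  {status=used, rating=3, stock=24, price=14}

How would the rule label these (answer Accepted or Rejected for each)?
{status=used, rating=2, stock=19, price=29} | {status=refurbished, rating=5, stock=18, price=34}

Accepted, Accepted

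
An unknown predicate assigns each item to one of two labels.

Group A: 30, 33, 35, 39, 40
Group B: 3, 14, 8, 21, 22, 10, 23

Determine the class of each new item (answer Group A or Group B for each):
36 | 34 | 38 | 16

Group A, Group A, Group A, Group B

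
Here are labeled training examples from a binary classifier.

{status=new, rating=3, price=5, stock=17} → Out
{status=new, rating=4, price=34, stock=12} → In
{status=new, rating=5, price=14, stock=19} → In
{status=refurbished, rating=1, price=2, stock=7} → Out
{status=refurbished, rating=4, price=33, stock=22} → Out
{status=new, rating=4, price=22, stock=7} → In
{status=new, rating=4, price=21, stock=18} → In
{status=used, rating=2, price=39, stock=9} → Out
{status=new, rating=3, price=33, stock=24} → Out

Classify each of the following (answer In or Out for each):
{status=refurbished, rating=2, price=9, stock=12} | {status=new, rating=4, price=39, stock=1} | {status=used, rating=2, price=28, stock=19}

Out, In, Out

The common property of the 'In' items is: status is new AND rating ≥ 4. No 'Out' item has it.
{status=refurbished, rating=2, price=9, stock=12} — status is refurbished, rating = 2, hence Out.
{status=new, rating=4, price=39, stock=1} — status is new, rating = 4, hence In.
{status=used, rating=2, price=28, stock=19} — status is used, rating = 2, hence Out.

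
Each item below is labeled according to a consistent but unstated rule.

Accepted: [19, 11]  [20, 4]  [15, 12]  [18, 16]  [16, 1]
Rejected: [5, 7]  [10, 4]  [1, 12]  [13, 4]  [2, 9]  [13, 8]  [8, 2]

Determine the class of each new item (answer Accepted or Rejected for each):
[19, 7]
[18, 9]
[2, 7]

Accepted, Accepted, Rejected

Every 'Accepted' example satisfies: first ≥ 15. None of the 'Rejected' examples do.
[19, 7]: first 19, matches → Accepted. [18, 9]: first 18, matches → Accepted. [2, 7]: first 2, doesn't qualify → Rejected.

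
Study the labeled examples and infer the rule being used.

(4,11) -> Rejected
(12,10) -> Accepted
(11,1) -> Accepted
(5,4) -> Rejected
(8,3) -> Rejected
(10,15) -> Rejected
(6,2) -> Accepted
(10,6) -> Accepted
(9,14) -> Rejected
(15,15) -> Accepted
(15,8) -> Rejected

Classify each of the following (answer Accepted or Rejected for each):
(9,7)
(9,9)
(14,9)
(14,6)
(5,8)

Accepted, Accepted, Rejected, Accepted, Rejected

Rule: sum is even. This holds for each 'Accepted' example and fails for each 'Rejected' one.
(9,7) — 9+7 = 16, hence Accepted.
(9,9) — 9+9 = 18, hence Accepted.
(14,9) — 14+9 = 23, hence Rejected.
(14,6) — 14+6 = 20, hence Accepted.
(5,8) — 5+8 = 13, hence Rejected.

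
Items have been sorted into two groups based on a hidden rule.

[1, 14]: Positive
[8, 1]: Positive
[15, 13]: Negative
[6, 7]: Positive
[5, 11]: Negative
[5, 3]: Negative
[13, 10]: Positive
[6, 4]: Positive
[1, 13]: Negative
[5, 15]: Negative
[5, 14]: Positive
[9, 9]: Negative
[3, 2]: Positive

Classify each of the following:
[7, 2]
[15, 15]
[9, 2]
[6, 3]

A rule that fits every label: product is even — true of each 'Positive' example, false of each 'Negative' one.

Positive, Negative, Positive, Positive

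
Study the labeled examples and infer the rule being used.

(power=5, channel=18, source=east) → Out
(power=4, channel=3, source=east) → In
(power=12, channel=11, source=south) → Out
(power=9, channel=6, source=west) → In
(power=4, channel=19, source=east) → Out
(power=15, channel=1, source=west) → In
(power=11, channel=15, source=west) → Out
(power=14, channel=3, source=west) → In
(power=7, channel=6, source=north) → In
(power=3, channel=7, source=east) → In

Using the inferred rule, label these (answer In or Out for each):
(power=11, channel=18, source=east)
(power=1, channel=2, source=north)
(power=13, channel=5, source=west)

Out, In, In

The pattern is that an item is 'In' exactly when: channel ≤ 7.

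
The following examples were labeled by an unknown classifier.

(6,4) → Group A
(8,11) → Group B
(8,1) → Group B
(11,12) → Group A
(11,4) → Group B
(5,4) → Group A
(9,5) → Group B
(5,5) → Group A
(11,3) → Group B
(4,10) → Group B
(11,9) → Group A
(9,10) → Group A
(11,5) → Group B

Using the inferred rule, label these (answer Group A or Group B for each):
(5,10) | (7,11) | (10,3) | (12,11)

Group B, Group B, Group B, Group A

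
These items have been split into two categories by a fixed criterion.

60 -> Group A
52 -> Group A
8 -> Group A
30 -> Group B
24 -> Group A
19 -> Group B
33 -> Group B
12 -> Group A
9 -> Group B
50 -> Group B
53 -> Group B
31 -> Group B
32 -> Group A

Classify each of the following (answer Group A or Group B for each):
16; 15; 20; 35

The distinguishing property — multiple of 4 — holds for all the 'Group A' cases and none of the 'Group B' cases.
16: 16 = 4·4 — fits, so Group A.
15: 15 = 4·3 + 3 — doesn't qualify, so Group B.
20: 20 = 4·5 — fits, so Group A.
35: 35 = 4·8 + 3 — doesn't qualify, so Group B.

Group A, Group B, Group A, Group B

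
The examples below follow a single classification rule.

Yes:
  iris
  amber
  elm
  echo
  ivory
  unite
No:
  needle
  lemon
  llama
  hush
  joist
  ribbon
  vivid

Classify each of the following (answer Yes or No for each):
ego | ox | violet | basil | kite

The rule appears to be: starts with a vowel.
ego: Yes (starts with 'e').
ox: Yes (starts with 'o').
violet: No (starts with 'v').
basil: No (starts with 'b').
kite: No (starts with 'k').

Yes, Yes, No, No, No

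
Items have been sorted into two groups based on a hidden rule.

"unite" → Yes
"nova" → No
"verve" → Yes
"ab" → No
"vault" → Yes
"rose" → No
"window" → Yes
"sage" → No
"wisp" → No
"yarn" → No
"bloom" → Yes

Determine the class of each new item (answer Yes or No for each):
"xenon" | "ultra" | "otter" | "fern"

Yes, Yes, Yes, No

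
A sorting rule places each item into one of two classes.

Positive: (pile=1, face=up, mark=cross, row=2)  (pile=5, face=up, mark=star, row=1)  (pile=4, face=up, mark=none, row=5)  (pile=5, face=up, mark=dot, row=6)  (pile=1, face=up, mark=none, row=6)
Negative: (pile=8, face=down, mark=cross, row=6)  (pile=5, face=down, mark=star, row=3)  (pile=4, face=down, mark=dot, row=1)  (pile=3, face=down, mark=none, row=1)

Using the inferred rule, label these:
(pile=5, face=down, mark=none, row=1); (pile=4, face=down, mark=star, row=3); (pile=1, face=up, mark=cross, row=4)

Negative, Negative, Positive

The distinguishing property — face is up — holds for all the 'Positive' cases and none of the 'Negative' cases.
(pile=5, face=down, mark=none, row=1) — face is down, hence Negative.
(pile=4, face=down, mark=star, row=3) — face is down, hence Negative.
(pile=1, face=up, mark=cross, row=4) — face is up, hence Positive.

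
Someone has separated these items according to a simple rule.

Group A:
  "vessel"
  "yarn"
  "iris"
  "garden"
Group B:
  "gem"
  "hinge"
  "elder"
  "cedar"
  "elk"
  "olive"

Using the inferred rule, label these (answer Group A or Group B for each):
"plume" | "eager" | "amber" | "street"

Group B, Group B, Group B, Group A

'Group A' ⟺ even length.
"plume": Group B (length 5). "eager": Group B (length 5). "amber": Group B (length 5). "street": Group A (length 6).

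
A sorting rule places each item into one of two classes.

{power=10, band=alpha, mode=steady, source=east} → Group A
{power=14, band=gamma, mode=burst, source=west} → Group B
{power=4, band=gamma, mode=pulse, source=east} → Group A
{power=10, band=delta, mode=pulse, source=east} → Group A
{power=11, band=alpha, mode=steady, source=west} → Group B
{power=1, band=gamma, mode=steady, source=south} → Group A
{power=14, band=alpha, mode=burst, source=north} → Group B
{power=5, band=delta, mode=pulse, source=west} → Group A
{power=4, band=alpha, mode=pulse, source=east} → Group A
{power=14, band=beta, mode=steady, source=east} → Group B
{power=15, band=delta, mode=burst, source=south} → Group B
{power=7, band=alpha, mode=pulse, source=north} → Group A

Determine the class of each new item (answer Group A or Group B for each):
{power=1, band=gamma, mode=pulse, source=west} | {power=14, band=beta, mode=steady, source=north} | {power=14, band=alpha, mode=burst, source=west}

The distinguishing property — power ≤ 10 — holds for all the 'Group A' cases and none of the 'Group B' cases.
{power=1, band=gamma, mode=pulse, source=west}: Group A (power = 1).
{power=14, band=beta, mode=steady, source=north}: Group B (power = 14).
{power=14, band=alpha, mode=burst, source=west}: Group B (power = 14).

Group A, Group B, Group B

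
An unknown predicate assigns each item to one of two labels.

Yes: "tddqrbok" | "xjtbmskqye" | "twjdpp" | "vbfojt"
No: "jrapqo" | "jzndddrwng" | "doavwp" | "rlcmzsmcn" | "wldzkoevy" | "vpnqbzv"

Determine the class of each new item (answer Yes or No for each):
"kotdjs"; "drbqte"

Yes, Yes

One predicate separates the groups cleanly: contains 't'.
"kotdjs": has 't', has this property → Yes. "drbqte": has 't', has this property → Yes.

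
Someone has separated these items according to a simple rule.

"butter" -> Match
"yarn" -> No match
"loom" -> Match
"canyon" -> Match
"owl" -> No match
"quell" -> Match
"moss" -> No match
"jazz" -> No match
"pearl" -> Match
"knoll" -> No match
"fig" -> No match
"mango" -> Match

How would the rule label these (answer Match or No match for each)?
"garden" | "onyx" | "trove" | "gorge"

Match, No match, Match, Match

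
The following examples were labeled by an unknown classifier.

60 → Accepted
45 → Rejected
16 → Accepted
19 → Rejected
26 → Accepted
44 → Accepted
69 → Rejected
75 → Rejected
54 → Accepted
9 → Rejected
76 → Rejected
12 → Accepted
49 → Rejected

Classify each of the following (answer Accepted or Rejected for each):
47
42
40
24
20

Rejected, Accepted, Accepted, Accepted, Accepted

Every 'Accepted' example satisfies: even AND at most 60. None of the 'Rejected' examples do.
Rejected: 47, since 47 is odd, 47 ≤ 60. Accepted: 42, since 42 is even, 42 ≤ 60. Accepted: 40, since 40 is even, 40 ≤ 60. Accepted: 24, since 24 is even, 24 ≤ 60. Accepted: 20, since 20 is even, 20 ≤ 60.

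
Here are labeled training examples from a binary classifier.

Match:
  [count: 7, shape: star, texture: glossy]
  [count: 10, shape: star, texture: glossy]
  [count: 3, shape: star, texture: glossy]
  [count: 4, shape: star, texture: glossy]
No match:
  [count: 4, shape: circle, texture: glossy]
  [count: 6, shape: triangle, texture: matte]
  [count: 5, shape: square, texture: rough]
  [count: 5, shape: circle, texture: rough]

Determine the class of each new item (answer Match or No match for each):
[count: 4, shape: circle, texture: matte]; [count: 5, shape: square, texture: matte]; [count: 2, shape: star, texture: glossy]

Rule: shape is star. This holds for each 'Match' example and fails for each 'No match' one.
[count: 4, shape: circle, texture: matte] → shape is circle → No match.
[count: 5, shape: square, texture: matte] → shape is square → No match.
[count: 2, shape: star, texture: glossy] → shape is star → Match.

No match, No match, Match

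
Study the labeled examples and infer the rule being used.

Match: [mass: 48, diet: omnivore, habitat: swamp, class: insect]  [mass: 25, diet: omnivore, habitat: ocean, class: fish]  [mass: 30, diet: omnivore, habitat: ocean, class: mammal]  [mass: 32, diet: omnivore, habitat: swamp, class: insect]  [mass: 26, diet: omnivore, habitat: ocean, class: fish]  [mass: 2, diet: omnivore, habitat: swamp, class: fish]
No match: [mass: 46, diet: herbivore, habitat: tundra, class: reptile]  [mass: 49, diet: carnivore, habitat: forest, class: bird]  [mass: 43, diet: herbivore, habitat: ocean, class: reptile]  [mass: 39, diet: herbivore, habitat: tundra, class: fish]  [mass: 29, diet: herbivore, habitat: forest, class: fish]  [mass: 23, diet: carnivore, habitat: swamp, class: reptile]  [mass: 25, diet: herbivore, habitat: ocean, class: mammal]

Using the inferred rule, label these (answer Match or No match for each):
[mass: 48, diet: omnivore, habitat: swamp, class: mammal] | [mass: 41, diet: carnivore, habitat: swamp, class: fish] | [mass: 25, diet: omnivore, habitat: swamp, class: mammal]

Rule: diet is omnivore. This holds for each 'Match' example and fails for each 'No match' one.
[mass: 48, diet: omnivore, habitat: swamp, class: mammal]: diet is omnivore — matches, so Match.
[mass: 41, diet: carnivore, habitat: swamp, class: fish]: diet is carnivore — does not satisfy this, so No match.
[mass: 25, diet: omnivore, habitat: swamp, class: mammal]: diet is omnivore — matches, so Match.

Match, No match, Match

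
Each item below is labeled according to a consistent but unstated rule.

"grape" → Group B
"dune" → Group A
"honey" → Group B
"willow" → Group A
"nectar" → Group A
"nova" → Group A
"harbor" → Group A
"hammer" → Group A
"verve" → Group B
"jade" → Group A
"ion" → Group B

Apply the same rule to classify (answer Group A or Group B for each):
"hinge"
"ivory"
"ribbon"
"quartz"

Group B, Group B, Group A, Group A

'Group A' ⟺ even length.
Group B: "hinge", since length 5.
Group B: "ivory", since length 5.
Group A: "ribbon", since length 6.
Group A: "quartz", since length 6.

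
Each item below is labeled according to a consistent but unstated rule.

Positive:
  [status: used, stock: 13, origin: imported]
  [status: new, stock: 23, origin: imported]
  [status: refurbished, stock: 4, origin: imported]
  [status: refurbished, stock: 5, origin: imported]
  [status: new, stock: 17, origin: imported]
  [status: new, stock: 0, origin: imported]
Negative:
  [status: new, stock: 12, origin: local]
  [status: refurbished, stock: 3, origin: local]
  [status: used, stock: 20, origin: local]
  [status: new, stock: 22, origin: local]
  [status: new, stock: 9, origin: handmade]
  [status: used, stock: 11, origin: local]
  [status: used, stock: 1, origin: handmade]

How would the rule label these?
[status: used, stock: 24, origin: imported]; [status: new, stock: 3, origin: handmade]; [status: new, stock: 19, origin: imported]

Positive, Negative, Positive

Rule: origin is imported. This holds for each 'Positive' example and fails for each 'Negative' one.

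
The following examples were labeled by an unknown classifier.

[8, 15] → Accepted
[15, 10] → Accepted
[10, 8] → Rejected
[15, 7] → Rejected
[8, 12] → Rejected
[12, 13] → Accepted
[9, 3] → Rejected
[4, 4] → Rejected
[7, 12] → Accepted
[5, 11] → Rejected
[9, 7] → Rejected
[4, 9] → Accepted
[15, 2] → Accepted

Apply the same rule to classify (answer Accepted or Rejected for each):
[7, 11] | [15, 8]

Rejected, Accepted

Comparing the two groups points to one rule — sum is odd.
[7, 11] → 7+11 = 18 → Rejected.
[15, 8] → 15+8 = 23 → Accepted.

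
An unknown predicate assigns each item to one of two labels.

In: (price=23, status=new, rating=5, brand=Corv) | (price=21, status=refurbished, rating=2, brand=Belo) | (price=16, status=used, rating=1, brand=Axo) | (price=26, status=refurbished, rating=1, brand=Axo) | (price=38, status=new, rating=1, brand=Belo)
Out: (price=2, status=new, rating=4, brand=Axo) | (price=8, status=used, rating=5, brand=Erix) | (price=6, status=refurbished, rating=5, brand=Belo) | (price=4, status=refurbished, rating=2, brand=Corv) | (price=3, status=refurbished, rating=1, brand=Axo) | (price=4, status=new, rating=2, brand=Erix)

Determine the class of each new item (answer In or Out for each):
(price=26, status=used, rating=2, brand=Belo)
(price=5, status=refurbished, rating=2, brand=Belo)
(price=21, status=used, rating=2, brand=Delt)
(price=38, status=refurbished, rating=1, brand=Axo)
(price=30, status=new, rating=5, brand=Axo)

In, Out, In, In, In

The rule appears to be: price ≥ 16.
(price=26, status=used, rating=2, brand=Belo) → price = 26 → In. (price=5, status=refurbished, rating=2, brand=Belo) → price = 5 → Out. (price=21, status=used, rating=2, brand=Delt) → price = 21 → In. (price=38, status=refurbished, rating=1, brand=Axo) → price = 38 → In. (price=30, status=new, rating=5, brand=Axo) → price = 30 → In.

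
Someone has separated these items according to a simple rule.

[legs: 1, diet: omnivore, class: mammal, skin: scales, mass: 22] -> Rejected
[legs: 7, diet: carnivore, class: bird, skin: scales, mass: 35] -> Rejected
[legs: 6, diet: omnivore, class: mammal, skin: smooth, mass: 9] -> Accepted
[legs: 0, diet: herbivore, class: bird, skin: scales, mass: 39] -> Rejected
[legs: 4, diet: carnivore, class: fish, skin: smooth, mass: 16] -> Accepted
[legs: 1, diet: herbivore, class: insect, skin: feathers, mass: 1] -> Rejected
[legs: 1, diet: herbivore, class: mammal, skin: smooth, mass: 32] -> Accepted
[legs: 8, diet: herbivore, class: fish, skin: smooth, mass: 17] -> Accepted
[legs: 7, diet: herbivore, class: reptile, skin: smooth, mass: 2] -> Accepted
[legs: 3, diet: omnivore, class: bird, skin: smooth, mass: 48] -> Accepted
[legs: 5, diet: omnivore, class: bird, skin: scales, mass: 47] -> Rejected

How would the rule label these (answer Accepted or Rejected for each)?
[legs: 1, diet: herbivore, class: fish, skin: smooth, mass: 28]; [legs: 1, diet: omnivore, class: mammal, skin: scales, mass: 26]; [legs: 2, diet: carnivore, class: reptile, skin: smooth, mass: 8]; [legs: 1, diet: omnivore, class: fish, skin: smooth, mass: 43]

Accepted, Rejected, Accepted, Accepted

The pattern is that an item is 'Accepted' exactly when: skin is smooth.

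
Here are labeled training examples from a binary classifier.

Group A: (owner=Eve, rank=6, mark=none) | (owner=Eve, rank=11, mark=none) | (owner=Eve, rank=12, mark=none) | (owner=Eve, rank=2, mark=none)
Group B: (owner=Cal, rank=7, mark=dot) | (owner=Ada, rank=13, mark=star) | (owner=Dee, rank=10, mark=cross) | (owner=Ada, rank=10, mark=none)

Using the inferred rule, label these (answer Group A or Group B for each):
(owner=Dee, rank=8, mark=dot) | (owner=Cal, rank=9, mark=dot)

Group B, Group B

The rule appears to be: owner is Eve.
(owner=Dee, rank=8, mark=dot): owner is Dee — lacks this property, so Group B.
(owner=Cal, rank=9, mark=dot): owner is Cal — lacks this property, so Group B.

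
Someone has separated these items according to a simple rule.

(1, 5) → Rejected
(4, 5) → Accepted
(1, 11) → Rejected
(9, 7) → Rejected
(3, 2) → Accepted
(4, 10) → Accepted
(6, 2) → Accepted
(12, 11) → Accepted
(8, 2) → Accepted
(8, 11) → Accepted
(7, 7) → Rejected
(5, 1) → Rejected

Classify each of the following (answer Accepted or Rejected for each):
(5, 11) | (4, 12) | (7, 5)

One predicate separates the groups cleanly: product is even.
(5, 11) → 5·11 = 55 → Rejected.
(4, 12) → 4·12 = 48 → Accepted.
(7, 5) → 7·5 = 35 → Rejected.

Rejected, Accepted, Rejected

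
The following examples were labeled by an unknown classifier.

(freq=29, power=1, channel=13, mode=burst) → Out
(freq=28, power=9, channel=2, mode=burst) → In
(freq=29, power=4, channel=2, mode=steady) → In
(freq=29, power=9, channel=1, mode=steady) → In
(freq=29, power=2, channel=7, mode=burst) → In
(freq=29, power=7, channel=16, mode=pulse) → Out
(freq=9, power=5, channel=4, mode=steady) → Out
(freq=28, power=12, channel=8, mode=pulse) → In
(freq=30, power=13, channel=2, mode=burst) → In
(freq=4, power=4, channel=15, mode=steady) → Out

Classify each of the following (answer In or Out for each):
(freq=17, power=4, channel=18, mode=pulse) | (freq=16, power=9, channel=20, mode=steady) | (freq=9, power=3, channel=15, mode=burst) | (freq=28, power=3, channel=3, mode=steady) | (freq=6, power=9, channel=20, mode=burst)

Out, Out, Out, In, Out

The distinguishing property — channel ≤ 8 AND freq ≥ 28 — holds for all the 'In' cases and none of the 'Out' cases.
(freq=17, power=4, channel=18, mode=pulse): Out (channel = 18, freq = 17).
(freq=16, power=9, channel=20, mode=steady): Out (channel = 20, freq = 16).
(freq=9, power=3, channel=15, mode=burst): Out (channel = 15, freq = 9).
(freq=28, power=3, channel=3, mode=steady): In (channel = 3, freq = 28).
(freq=6, power=9, channel=20, mode=burst): Out (channel = 20, freq = 6).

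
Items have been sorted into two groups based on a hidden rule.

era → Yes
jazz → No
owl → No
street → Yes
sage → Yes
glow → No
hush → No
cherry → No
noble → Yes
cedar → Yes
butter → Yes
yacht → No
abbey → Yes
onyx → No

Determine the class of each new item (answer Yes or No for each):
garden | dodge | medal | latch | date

Yes, Yes, Yes, No, Yes

The simplest hypothesis consistent with all the labels is: has ≥ 2 vowels.
garden — 2 vowels, hence Yes.
dodge — 2 vowels, hence Yes.
medal — 2 vowels, hence Yes.
latch — 1 vowel, hence No.
date — 2 vowels, hence Yes.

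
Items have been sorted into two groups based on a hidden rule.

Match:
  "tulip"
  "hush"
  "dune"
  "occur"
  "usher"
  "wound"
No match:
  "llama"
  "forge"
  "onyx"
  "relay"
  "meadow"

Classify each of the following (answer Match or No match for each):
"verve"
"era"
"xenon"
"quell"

No match, No match, No match, Match

The distinguishing property — contains 'u' — holds for all the 'Match' cases and none of the 'No match' cases.
"verve": no 'u', lacks this property → No match.
"era": no 'u', lacks this property → No match.
"xenon": no 'u', lacks this property → No match.
"quell": has 'u', satisfies this → Match.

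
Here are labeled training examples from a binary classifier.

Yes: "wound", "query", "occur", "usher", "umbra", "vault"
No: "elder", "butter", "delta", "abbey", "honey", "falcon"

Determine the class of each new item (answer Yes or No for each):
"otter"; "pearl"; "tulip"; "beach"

No, No, Yes, No

One predicate separates the groups cleanly: odd length AND contains 'u'.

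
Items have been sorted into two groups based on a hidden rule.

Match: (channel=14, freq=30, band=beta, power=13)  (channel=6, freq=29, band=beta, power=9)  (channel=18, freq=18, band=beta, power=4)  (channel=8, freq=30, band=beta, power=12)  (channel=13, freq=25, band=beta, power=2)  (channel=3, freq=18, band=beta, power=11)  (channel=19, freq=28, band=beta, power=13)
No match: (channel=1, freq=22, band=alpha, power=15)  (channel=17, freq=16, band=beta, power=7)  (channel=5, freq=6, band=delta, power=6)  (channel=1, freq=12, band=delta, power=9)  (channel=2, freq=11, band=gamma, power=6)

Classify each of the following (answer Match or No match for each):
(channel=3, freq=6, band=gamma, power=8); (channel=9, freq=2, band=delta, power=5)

The simplest hypothesis consistent with all the labels is: band is beta AND freq ≥ 18.
(channel=3, freq=6, band=gamma, power=8): band is gamma, freq = 6 — lacks this property, so No match. (channel=9, freq=2, band=delta, power=5): band is delta, freq = 2 — lacks this property, so No match.

No match, No match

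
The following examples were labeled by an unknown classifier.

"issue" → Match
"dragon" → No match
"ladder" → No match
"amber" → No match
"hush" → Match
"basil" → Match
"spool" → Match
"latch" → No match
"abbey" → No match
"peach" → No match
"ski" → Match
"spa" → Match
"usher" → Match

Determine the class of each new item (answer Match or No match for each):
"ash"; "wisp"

The distinguishing property — contains 's' — holds for all the 'Match' cases and none of the 'No match' cases.
"ash" — has 's', hence Match.
"wisp" — has 's', hence Match.

Match, Match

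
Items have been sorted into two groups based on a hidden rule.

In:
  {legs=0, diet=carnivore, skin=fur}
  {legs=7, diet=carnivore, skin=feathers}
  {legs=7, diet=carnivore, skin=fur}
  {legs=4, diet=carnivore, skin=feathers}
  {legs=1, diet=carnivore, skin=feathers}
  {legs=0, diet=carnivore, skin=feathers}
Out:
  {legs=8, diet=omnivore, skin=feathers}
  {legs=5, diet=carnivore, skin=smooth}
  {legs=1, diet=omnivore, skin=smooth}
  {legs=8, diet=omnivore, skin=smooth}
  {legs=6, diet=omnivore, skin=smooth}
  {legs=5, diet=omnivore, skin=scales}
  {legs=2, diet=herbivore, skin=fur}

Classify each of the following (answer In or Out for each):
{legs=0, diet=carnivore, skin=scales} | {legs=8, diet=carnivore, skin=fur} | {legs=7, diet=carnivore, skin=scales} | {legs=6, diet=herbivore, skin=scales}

The simplest hypothesis consistent with all the labels is: diet is carnivore AND legs ≠ 5.
{legs=0, diet=carnivore, skin=scales} — diet is carnivore, legs = 0, hence In.
{legs=8, diet=carnivore, skin=fur} — diet is carnivore, legs = 8, hence In.
{legs=7, diet=carnivore, skin=scales} — diet is carnivore, legs = 7, hence In.
{legs=6, diet=herbivore, skin=scales} — diet is herbivore, legs = 6, hence Out.

In, In, In, Out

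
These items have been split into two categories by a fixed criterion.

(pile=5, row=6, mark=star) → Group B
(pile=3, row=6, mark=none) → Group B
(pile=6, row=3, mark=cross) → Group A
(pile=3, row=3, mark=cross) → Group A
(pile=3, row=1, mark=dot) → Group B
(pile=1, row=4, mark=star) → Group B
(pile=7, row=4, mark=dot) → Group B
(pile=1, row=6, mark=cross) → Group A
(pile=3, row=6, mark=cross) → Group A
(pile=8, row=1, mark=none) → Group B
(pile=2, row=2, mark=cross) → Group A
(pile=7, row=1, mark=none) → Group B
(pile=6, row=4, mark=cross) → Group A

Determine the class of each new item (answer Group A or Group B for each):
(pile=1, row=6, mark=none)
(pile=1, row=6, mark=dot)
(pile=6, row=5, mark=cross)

Rule: mark is cross. This holds for each 'Group A' example and fails for each 'Group B' one.
(pile=1, row=6, mark=none): Group B (mark is none).
(pile=1, row=6, mark=dot): Group B (mark is dot).
(pile=6, row=5, mark=cross): Group A (mark is cross).

Group B, Group B, Group A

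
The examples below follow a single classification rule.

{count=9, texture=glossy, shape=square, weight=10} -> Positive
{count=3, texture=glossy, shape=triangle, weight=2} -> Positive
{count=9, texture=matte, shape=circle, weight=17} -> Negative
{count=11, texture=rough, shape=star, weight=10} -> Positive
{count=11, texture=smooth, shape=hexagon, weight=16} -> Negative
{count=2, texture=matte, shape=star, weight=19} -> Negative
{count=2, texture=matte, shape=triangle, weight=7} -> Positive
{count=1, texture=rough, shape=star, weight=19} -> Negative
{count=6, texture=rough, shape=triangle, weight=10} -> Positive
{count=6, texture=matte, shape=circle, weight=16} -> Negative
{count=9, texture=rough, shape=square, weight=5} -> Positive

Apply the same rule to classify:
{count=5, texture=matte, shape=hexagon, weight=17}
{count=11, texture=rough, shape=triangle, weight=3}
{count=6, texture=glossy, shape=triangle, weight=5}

Negative, Positive, Positive

All 'Positive' examples share one property — weight ≤ 10 — and every 'Negative' example lacks it.
{count=5, texture=matte, shape=hexagon, weight=17}: weight = 17, doesn't match → Negative. {count=11, texture=rough, shape=triangle, weight=3}: weight = 3, has this property → Positive. {count=6, texture=glossy, shape=triangle, weight=5}: weight = 5, has this property → Positive.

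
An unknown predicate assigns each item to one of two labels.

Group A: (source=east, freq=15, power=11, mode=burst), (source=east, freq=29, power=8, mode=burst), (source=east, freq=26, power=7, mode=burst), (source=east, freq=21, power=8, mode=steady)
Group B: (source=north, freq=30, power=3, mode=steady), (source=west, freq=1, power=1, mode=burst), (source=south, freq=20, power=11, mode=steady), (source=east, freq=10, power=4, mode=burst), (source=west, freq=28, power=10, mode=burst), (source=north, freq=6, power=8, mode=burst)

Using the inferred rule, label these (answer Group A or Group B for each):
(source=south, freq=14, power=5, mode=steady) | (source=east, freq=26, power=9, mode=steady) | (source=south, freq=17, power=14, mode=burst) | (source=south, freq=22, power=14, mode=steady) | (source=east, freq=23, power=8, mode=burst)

The rule appears to be: source is east AND freq ≥ 15.
(source=south, freq=14, power=5, mode=steady): source is south, freq = 14, doesn't qualify → Group B.
(source=east, freq=26, power=9, mode=steady): source is east, freq = 26, has this property → Group A.
(source=south, freq=17, power=14, mode=burst): source is south, freq = 17, doesn't qualify → Group B.
(source=south, freq=22, power=14, mode=steady): source is south, freq = 22, doesn't qualify → Group B.
(source=east, freq=23, power=8, mode=burst): source is east, freq = 23, has this property → Group A.

Group B, Group A, Group B, Group B, Group A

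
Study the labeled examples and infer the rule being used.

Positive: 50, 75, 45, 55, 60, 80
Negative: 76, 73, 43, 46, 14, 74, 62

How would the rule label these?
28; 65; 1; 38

Negative, Positive, Negative, Negative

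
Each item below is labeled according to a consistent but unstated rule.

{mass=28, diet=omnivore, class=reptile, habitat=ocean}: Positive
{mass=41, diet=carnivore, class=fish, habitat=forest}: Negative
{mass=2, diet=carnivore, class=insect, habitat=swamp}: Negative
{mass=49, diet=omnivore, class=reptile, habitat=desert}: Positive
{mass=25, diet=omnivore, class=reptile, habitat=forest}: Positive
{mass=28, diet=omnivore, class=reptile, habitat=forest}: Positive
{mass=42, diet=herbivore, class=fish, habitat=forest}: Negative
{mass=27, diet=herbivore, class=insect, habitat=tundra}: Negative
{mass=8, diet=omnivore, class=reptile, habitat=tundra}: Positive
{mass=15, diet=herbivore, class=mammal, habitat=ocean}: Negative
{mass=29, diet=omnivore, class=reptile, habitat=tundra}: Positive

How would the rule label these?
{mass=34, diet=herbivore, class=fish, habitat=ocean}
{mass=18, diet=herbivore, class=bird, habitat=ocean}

The common property of the 'Positive' items is: class is reptile. No 'Negative' item has it.
{mass=34, diet=herbivore, class=fish, habitat=ocean}: class is fish, does not fit → Negative. {mass=18, diet=herbivore, class=bird, habitat=ocean}: class is bird, does not fit → Negative.

Negative, Negative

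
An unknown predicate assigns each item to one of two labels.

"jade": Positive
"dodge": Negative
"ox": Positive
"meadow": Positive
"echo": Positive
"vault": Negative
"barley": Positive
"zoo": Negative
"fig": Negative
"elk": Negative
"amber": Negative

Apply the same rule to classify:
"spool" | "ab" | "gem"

Negative, Positive, Negative

The simplest hypothesis consistent with all the labels is: even length.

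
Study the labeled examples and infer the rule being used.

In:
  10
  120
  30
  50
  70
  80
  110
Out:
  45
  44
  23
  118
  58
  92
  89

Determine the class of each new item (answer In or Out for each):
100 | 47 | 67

In, Out, Out

All 'In' examples share one property — multiple of 10 — and every 'Out' example lacks it.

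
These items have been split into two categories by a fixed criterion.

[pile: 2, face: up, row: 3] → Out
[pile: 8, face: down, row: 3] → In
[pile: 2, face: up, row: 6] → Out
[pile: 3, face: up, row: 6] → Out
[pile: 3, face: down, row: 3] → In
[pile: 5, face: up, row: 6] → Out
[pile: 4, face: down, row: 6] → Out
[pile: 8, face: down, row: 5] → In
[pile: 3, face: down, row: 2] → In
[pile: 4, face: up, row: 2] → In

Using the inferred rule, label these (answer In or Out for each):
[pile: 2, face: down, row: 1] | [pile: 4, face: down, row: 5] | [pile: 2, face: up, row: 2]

Out, In, Out

One predicate separates the groups cleanly: row ≤ 5 AND pile ≥ 3.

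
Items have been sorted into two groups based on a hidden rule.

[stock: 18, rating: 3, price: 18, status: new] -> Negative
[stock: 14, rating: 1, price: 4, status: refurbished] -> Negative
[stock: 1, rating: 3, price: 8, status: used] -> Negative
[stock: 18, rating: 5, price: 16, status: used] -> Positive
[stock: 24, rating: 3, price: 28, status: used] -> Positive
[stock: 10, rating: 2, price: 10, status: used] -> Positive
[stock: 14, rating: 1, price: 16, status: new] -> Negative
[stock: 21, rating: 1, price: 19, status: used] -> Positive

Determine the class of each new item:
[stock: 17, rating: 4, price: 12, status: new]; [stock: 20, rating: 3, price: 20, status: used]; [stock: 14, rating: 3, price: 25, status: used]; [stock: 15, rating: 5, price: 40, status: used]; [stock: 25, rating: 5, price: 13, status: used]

Negative, Positive, Positive, Positive, Positive

The distinguishing property — status is used AND price ≥ 10 — holds for all the 'Positive' cases and none of the 'Negative' cases.
[stock: 17, rating: 4, price: 12, status: new]: Negative (status is new, price = 12). [stock: 20, rating: 3, price: 20, status: used]: Positive (status is used, price = 20). [stock: 14, rating: 3, price: 25, status: used]: Positive (status is used, price = 25). [stock: 15, rating: 5, price: 40, status: used]: Positive (status is used, price = 40). [stock: 25, rating: 5, price: 13, status: used]: Positive (status is used, price = 13).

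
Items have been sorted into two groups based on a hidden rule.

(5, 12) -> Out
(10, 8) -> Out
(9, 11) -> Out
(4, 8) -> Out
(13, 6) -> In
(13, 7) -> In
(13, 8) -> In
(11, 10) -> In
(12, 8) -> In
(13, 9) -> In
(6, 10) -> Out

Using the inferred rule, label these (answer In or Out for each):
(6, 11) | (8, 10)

Rule: first ≥ 11. This holds for each 'In' example and fails for each 'Out' one.
(6, 11) — first 6, hence Out. (8, 10) — first 8, hence Out.

Out, Out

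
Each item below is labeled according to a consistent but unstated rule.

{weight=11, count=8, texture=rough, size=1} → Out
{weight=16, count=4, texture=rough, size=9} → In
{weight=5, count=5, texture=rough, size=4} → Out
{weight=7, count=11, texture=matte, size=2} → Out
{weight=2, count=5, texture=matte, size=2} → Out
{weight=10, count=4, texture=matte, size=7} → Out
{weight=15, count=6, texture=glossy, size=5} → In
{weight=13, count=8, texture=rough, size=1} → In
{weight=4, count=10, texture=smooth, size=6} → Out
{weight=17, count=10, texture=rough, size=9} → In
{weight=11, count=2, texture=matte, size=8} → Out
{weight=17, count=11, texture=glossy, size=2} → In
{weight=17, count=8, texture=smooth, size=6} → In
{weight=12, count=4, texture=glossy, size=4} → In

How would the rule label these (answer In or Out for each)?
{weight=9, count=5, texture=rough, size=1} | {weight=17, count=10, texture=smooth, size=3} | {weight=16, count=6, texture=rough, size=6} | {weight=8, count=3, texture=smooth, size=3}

Out, In, In, Out

'In' ⟺ weight ≥ 12.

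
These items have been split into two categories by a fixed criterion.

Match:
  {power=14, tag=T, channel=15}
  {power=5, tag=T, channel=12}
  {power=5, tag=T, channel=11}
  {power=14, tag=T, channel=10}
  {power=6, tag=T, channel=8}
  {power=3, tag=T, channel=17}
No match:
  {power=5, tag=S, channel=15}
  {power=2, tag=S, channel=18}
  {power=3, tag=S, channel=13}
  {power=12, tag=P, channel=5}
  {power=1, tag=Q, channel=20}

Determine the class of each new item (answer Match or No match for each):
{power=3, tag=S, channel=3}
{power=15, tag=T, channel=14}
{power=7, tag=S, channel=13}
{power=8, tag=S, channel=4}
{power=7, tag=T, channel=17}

The simplest hypothesis consistent with all the labels is: tag is T.
{power=3, tag=S, channel=3} → tag is S → No match.
{power=15, tag=T, channel=14} → tag is T → Match.
{power=7, tag=S, channel=13} → tag is S → No match.
{power=8, tag=S, channel=4} → tag is S → No match.
{power=7, tag=T, channel=17} → tag is T → Match.

No match, Match, No match, No match, Match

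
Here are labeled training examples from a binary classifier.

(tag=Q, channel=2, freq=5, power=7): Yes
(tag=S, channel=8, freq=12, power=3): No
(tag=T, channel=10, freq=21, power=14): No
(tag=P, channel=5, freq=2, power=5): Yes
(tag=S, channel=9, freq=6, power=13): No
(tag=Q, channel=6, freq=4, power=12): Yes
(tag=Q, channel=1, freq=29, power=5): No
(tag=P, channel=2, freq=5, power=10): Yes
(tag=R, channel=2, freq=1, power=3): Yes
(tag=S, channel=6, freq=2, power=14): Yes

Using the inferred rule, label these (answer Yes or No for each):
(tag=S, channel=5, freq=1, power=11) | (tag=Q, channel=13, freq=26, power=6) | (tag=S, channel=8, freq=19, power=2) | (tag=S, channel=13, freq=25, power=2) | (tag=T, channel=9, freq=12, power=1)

The common property of the 'Yes' items is: freq ≤ 5. No 'No' item has it.
(tag=S, channel=5, freq=1, power=11): freq = 1, passes → Yes. (tag=Q, channel=13, freq=26, power=6): freq = 26, doesn't match → No. (tag=S, channel=8, freq=19, power=2): freq = 19, doesn't match → No. (tag=S, channel=13, freq=25, power=2): freq = 25, doesn't match → No. (tag=T, channel=9, freq=12, power=1): freq = 12, doesn't match → No.

Yes, No, No, No, No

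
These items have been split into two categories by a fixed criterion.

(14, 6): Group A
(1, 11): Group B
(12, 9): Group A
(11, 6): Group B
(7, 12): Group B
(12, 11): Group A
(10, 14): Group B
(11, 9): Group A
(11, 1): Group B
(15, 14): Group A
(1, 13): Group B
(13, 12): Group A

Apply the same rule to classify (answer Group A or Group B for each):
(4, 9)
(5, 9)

Group B, Group B

Every 'Group A' example satisfies: first > second AND sum ≥ 19. None of the 'Group B' examples do.
(4, 9): Group B (4 < 9, 4+9 = 13).
(5, 9): Group B (5 < 9, 5+9 = 14).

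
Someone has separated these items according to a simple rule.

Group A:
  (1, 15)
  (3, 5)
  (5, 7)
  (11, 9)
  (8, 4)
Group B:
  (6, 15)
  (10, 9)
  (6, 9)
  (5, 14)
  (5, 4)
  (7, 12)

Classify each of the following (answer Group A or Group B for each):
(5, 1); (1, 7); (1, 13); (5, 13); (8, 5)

Group A, Group A, Group A, Group A, Group B

All 'Group A' examples share one property — sum is even — and every 'Group B' example lacks it.
(5, 1): 5+1 = 6 — meets the rule, so Group A. (1, 7): 1+7 = 8 — meets the rule, so Group A. (1, 13): 1+13 = 14 — meets the rule, so Group A. (5, 13): 5+13 = 18 — meets the rule, so Group A. (8, 5): 8+5 = 13 — does not satisfy this, so Group B.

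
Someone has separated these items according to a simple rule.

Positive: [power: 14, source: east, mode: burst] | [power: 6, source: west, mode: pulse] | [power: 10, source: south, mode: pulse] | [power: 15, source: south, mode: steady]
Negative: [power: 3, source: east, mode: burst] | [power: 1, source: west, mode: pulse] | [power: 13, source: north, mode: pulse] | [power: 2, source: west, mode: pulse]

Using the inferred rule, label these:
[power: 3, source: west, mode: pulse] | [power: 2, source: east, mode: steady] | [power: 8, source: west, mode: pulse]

The classifier is using: power ≥ 6 AND power ≠ 13.
[power: 3, source: west, mode: pulse] → power = 3 → Negative. [power: 2, source: east, mode: steady] → power = 2 → Negative. [power: 8, source: west, mode: pulse] → power = 8 → Positive.

Negative, Negative, Positive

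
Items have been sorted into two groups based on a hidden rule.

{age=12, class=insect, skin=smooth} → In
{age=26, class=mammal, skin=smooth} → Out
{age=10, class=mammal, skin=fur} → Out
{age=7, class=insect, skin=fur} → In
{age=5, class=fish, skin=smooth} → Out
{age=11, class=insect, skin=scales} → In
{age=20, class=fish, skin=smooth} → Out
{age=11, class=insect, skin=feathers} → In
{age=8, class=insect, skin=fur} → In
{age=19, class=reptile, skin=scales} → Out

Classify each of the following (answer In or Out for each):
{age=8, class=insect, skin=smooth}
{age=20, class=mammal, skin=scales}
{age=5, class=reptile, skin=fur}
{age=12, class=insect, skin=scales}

In, Out, Out, In

Every 'In' example satisfies: class is insect. None of the 'Out' examples do.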